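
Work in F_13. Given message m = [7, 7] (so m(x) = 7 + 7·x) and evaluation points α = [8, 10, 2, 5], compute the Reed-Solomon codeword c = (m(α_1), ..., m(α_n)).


c = [11, 12, 8, 3]

Message polynomial: m(x) = 7 + 7·x (mod 13).
For each evaluation point α_i, compute m(α_i) mod 13:
  α_1 = 8: Horner steps 7 → 11, so m(8) = 11.
  α_2 = 10: Horner steps 7 → 12, so m(10) = 12.
  α_3 = 2: Horner steps 7 → 8, so m(2) = 8.
  α_4 = 5: Horner steps 7 → 3, so m(5) = 3.
Codeword c = [11, 12, 8, 3] ∈ F_13^4.


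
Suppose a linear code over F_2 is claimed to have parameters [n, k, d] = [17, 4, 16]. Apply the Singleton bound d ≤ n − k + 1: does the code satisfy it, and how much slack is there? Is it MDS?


Singleton RHS = n − k + 1 = 14, slack = -2, bound violated (no such code; not MDS).

Singleton bound: d ≤ n − k + 1.
Here n = 17, k = 4, so n − k + 1 = 14.
Given d = 16, check d ≤ 14: NO.
Slack = (n − k + 1) − d = -2.
The slack is negative: d = 16 exceeds n − k + 1 = 14 by 2, so the Singleton bound is violated and no linear [17, 4, 16]_2 code can exist. In particular it is not MDS (MDS requires d = n − k + 1 exactly).
Description: the claimed parameters are [17, 4, 16]_2; such a code would be impossible (violates the Singleton bound).


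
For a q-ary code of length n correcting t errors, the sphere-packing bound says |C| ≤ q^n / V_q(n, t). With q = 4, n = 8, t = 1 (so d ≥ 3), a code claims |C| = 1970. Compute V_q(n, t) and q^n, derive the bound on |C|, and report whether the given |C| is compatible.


V_q(n, t) = 25, q^n = 65536, Hamming bound = 2621, |C| = 1970 ≤ bound (satisfied).

Step 1: Compute V_q(n, t) = Σ_{j=0}^1 C(n, j) (q−1)^j.
  j = 0: C(8,0)·(3)^0 = 1·1 = 1.
  j = 1: C(8,1)·(3)^1 = 8·3 = 24.
  V_q(n, t) = 1 + 24 = 25.
Step 2: q^n = 4^8 = 65536.
Step 3: Hamming bound ⌊q^n / V_q(n,t)⌋ = ⌊65536/25⌋ = 2621.
Step 4: Compare |C| = 1970 to 2621: satisfied.
The claimed |C| lies below the Hamming bound.


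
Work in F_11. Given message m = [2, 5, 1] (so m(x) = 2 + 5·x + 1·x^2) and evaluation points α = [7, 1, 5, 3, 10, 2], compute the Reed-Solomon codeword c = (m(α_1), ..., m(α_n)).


c = [9, 8, 8, 4, 9, 5]

Message polynomial: m(x) = 2 + 5·x + 1·x^2 (mod 11).
For each evaluation point α_i, compute m(α_i) mod 11:
  α_1 = 7: Horner steps 1 → 1 → 9, so m(7) = 9.
  α_2 = 1: Horner steps 1 → 6 → 8, so m(1) = 8.
  α_3 = 5: Horner steps 1 → 10 → 8, so m(5) = 8.
  α_4 = 3: Horner steps 1 → 8 → 4, so m(3) = 4.
  α_5 = 10: Horner steps 1 → 4 → 9, so m(10) = 9.
  α_6 = 2: Horner steps 1 → 7 → 5, so m(2) = 5.
Codeword c = [9, 8, 8, 4, 9, 5] ∈ F_11^6.


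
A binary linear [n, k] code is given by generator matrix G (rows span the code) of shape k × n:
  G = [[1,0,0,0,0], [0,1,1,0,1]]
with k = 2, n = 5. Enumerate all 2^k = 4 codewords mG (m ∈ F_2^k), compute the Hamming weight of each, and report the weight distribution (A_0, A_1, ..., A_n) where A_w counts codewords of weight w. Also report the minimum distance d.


Weight distribution: A_0 = 1, A_1 = 1, A_3 = 1, A_4 = 1. Minimum distance d = 1.

Enumerate all 2^2 = 4 messages m ∈ F_2^2.
For each, compute codeword c = mG in F_2^5, then tally its weight.
  m = 00 → c = 00000, weight = 0.
  m = 10 → c = 10000, weight = 1.
  m = 01 → c = 01101, weight = 3.
  m = 11 → c = 11101, weight = 4.
Tally weights:
  weight 0: 1 codewords.
  weight 1: 1 codewords.
  weight 3: 1 codewords.
  weight 4: 1 codewords.
Minimum distance d = smallest w > 0 with A_w > 0 = 1.
Sanity: Σ A_w = 4 = 2^2 = 4 ✓.


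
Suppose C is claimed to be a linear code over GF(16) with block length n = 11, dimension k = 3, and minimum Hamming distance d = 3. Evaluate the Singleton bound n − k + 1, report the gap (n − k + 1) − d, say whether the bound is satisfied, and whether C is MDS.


Singleton RHS = n − k + 1 = 9, slack = 6, bound satisfied, not MDS.

Singleton bound: d ≤ n − k + 1.
Here n = 11, k = 3, so n − k + 1 = 9.
Given d = 3, check d ≤ 9: YES.
Slack = (n − k + 1) − d = 6.
The code is NOT MDS (slack = 6 > 0).
Description: the claimed parameters are [11, 3, 3]_16; such a code would be non-MDS.


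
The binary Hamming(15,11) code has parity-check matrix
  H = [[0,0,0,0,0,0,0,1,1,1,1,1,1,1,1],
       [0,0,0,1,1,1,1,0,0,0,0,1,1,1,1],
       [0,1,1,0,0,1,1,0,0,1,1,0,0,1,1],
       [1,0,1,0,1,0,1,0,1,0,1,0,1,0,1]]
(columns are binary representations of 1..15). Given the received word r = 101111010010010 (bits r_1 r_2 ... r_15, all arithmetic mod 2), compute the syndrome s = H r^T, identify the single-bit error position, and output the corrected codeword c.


s = (1, 0, 0, 0)^T, error position = 8, corrected codeword c = 101111000010010

Compute s = H r^T mod 2 one row at a time:
  s_1 = 1 + 0 + 0 + 1 + 0 + 0 + 1 + 0 = 3 ≡ 1 (mod 2).
  s_2 = 1 + 1 + 1 + 0 + 0 + 0 + 1 + 0 = 4 ≡ 0 (mod 2).
  s_3 = 0 + 1 + 1 + 0 + 0 + 1 + 1 + 0 = 4 ≡ 0 (mod 2).
  s_4 = 1 + 1 + 1 + 0 + 0 + 1 + 0 + 0 = 4 ≡ 0 (mod 2).
s = (1, 0, 0, 0)^T — this equals column 8 of H (binary 1000), so error is at position 8.
Correct: flip bit 8 of r = 101111010010010 to get c = 101111000010010.


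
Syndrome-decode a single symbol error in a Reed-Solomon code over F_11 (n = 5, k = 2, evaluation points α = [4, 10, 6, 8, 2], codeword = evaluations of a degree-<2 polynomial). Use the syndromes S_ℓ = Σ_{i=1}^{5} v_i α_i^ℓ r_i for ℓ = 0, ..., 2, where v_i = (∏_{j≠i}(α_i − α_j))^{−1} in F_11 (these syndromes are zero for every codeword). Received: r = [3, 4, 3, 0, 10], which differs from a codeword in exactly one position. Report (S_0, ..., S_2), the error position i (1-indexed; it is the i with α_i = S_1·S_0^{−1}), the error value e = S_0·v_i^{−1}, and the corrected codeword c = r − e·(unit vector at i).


S = (2, 1, 6), error at position 3, error magnitude e = 7, c = [3, 4, 7, 0, 10].

Step 1: column multipliers v_i = (∏_{j≠i}(α_i − α_j))^{−1} mod 11.
  i = 1 (α = 4): (4−10)(4−6)(4−8)(4−2) = (−6)·(−2)·(−4)·2 = −96 ≡ 3, so v_1 = 3^{−1} = 4 (mod 11).
  i = 2 (α = 10): (10−4)(10−6)(10−8)(10−2) = 6·4·2·8 = 384 ≡ 10, so v_2 = 10^{−1} = 10 (mod 11).
  i = 3 (α = 6): (6−4)(6−10)(6−8)(6−2) = 2·(−4)·(−2)·4 = 64 ≡ 9, so v_3 = 9^{−1} = 5 (mod 11).
  i = 4 (α = 8): (8−4)(8−10)(8−6)(8−2) = 4·(−2)·2·6 = −96 ≡ 3, so v_4 = 3^{−1} = 4 (mod 11).
  i = 5 (α = 2): (2−4)(2−10)(2−6)(2−8) = (−2)·(−8)·(−4)·(−6) = 384 ≡ 10, so v_5 = 10^{−1} = 10 (mod 11).
  v = [4, 10, 5, 4, 10].
Step 2: syndromes of r = [3, 4, 3, 0, 10] (all sums mod 11).
  S_0 = Σ v_i r_i = 4·3 + 10·4 + 5·3 + 4·0 + 10·10 = 167 ≡ 2.
  S_1 = Σ v_i α_i r_i = 4·4·3 + 10·10·4 + 5·6·3 + 4·8·0 + 10·2·10 = 738 ≡ 1.
  α_i^2 mod 11 = [5, 1, 3, 9, 4].
  S_2 = Σ v_i α_i^2 r_i = 4·5·3 + 10·1·4 + 5·3·3 + 4·9·0 + 10·4·10 = 545 ≡ 6.
  S = (2, 1, 6) ≠ 0, so r is not a codeword (an error is present).
Step 3: locate the error. For a single error e at position i, S_ℓ = v_i·e·α_i^ℓ, so α_err = S_1/S_0.
  S_0^{−1} = 2^{−1} = 6 (mod 11), so α_err = 1·6 = 6 ≡ 6 = α_3. Error position i = 3.
  Consistency check: S_2/S_1 = 6·1 = 6 ≡ 6 = α_err ✓ (single-error assumption holds).
Step 4: error magnitude e = S_0/v_3 = S_0·∏_{j≠3}(α_3 − α_j) = 2·9 = 18 ≡ 7 (mod 11).
Step 5: correct position 3: c_3 = r_3 − e = 3 − 7 ≡ 7 (mod 11). Hence c = [3, 4, 7, 0, 10].
  Check: interpolating c through the α_i gives m(x) = 6 + 2·x (degree < 2) with m(α_i) = c_i for every i, so c is indeed a codeword.


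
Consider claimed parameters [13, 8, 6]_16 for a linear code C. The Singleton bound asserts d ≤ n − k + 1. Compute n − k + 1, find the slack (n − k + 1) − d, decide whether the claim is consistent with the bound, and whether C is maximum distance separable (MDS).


Singleton RHS = n − k + 1 = 6, slack = 0, bound satisfied, MDS.

Singleton bound: d ≤ n − k + 1.
Here n = 13, k = 8, so n − k + 1 = 6.
Given d = 6, check d ≤ 6: YES.
Slack = (n − k + 1) − d = 0.
The code is MDS (slack = 0).
Description: the claimed parameters are [13, 8, 6]_16; such a code would be MDS (meets Singleton bound).


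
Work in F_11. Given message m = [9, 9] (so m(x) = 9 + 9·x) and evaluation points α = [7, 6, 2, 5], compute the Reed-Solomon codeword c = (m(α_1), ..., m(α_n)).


c = [6, 8, 5, 10]

Message polynomial: m(x) = 9 + 9·x (mod 11).
For each evaluation point α_i, compute m(α_i) mod 11:
  α_1 = 7: Horner steps 9 → 6, so m(7) = 6.
  α_2 = 6: Horner steps 9 → 8, so m(6) = 8.
  α_3 = 2: Horner steps 9 → 5, so m(2) = 5.
  α_4 = 5: Horner steps 9 → 10, so m(5) = 10.
Codeword c = [6, 8, 5, 10] ∈ F_11^4.


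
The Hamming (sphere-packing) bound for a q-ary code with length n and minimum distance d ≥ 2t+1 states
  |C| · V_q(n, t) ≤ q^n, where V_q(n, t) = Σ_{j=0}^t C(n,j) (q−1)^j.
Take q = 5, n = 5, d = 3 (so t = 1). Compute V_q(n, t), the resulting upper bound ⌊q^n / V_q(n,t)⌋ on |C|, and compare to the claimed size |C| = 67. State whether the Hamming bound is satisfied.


V_q(n, t) = 21, q^n = 3125, Hamming bound = 148, |C| = 67 ≤ bound (satisfied).

Step 1: Compute V_q(n, t) = Σ_{j=0}^1 C(n, j) (q−1)^j.
  j = 0: C(5,0)·(4)^0 = 1·1 = 1.
  j = 1: C(5,1)·(4)^1 = 5·4 = 20.
  V_q(n, t) = 1 + 20 = 21.
Step 2: q^n = 5^5 = 3125.
Step 3: Hamming bound ⌊q^n / V_q(n,t)⌋ = ⌊3125/21⌋ = 148.
Step 4: Compare |C| = 67 to 148: satisfied.
The claimed |C| lies below the Hamming bound.


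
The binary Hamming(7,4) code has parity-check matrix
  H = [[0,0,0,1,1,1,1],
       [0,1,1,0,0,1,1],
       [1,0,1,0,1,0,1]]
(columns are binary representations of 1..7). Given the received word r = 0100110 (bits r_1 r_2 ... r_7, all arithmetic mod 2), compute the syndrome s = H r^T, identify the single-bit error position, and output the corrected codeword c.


s = (0, 0, 1)^T, error position = 1, corrected codeword c = 1100110

Compute s = H r^T mod 2 one row at a time:
  s_1 = 0 + 1 + 1 + 0 = 2 ≡ 0 (mod 2).
  s_2 = 1 + 0 + 1 + 0 = 2 ≡ 0 (mod 2).
  s_3 = 0 + 0 + 1 + 0 = 1 ≡ 1 (mod 2).
s = (0, 0, 1)^T — this equals column 1 of H (binary 001), so error is at position 1.
Correct: flip bit 1 of r = 0100110 to get c = 1100110.


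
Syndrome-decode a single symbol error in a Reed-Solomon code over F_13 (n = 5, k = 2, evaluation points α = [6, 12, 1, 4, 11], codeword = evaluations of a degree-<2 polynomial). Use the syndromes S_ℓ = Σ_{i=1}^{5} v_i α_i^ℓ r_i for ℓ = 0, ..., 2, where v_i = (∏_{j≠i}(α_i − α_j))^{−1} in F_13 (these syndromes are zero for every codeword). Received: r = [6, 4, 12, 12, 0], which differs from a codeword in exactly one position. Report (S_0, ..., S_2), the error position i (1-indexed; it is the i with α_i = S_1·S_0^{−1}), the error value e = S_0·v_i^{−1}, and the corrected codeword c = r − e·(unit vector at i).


S = (7, 2, 8), error at position 4, error magnitude e = 1, c = [6, 4, 12, 11, 0].

Step 1: column multipliers v_i = (∏_{j≠i}(α_i − α_j))^{−1} mod 13.
  i = 1 (α = 6): (6−12)(6−1)(6−4)(6−11) = (−6)·5·2·(−5) = 300 ≡ 1, so v_1 = 1^{−1} = 1 (mod 13).
  i = 2 (α = 12): (12−6)(12−1)(12−4)(12−11) = 6·11·8·1 = 528 ≡ 8, so v_2 = 8^{−1} = 5 (mod 13).
  i = 3 (α = 1): (1−6)(1−12)(1−4)(1−11) = (−5)·(−11)·(−3)·(−10) = 1650 ≡ 12, so v_3 = 12^{−1} = 12 (mod 13).
  i = 4 (α = 4): (4−6)(4−12)(4−1)(4−11) = (−2)·(−8)·3·(−7) = −336 ≡ 2, so v_4 = 2^{−1} = 7 (mod 13).
  i = 5 (α = 11): (11−6)(11−12)(11−1)(11−4) = 5·(−1)·10·7 = −350 ≡ 1, so v_5 = 1^{−1} = 1 (mod 13).
  v = [1, 5, 12, 7, 1].
Step 2: syndromes of r = [6, 4, 12, 12, 0] (all sums mod 13).
  S_0 = Σ v_i r_i = 1·6 + 5·4 + 12·12 + 7·12 + 1·0 = 254 ≡ 7.
  S_1 = Σ v_i α_i r_i = 1·6·6 + 5·12·4 + 12·1·12 + 7·4·12 + 1·11·0 = 756 ≡ 2.
  α_i^2 mod 13 = [10, 1, 1, 3, 4].
  S_2 = Σ v_i α_i^2 r_i = 1·10·6 + 5·1·4 + 12·1·12 + 7·3·12 + 1·4·0 = 476 ≡ 8.
  S = (7, 2, 8) ≠ 0, so r is not a codeword (an error is present).
Step 3: locate the error. For a single error e at position i, S_ℓ = v_i·e·α_i^ℓ, so α_err = S_1/S_0.
  S_0^{−1} = 7^{−1} = 2 (mod 13), so α_err = 2·2 = 4 ≡ 4 = α_4. Error position i = 4.
  Consistency check: S_2/S_1 = 8·7 = 56 ≡ 4 = α_err ✓ (single-error assumption holds).
Step 4: error magnitude e = S_0/v_4 = S_0·∏_{j≠4}(α_4 − α_j) = 7·2 = 14 ≡ 1 (mod 13).
Step 5: correct position 4: c_4 = r_4 − e = 12 − 1 ≡ 11 (mod 13). Hence c = [6, 4, 12, 11, 0].
  Check: interpolating c through the α_i gives m(x) = 8 + 4·x (degree < 2) with m(α_i) = c_i for every i, so c is indeed a codeword.


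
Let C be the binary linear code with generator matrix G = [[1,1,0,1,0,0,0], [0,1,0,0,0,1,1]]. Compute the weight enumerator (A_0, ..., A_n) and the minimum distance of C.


Weight distribution: A_0 = 1, A_3 = 2, A_4 = 1. Minimum distance d = 3.

Enumerate all 2^2 = 4 messages m ∈ F_2^2.
For each, compute codeword c = mG in F_2^7, then tally its weight.
  m = 00 → c = 0000000, weight = 0.
  m = 10 → c = 1101000, weight = 3.
  m = 01 → c = 0100011, weight = 3.
  m = 11 → c = 1001011, weight = 4.
Tally weights:
  weight 0: 1 codewords.
  weight 3: 2 codewords.
  weight 4: 1 codewords.
Minimum distance d = smallest w > 0 with A_w > 0 = 3.
Sanity: Σ A_w = 4 = 2^2 = 4 ✓.


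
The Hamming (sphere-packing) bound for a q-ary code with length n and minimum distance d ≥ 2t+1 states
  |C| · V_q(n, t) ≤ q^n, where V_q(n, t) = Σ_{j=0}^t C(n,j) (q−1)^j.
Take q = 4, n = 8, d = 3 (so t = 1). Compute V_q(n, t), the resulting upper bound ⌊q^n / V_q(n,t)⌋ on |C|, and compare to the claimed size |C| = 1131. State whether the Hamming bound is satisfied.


V_q(n, t) = 25, q^n = 65536, Hamming bound = 2621, |C| = 1131 ≤ bound (satisfied).

Step 1: Compute V_q(n, t) = Σ_{j=0}^1 C(n, j) (q−1)^j.
  j = 0: C(8,0)·(3)^0 = 1·1 = 1.
  j = 1: C(8,1)·(3)^1 = 8·3 = 24.
  V_q(n, t) = 1 + 24 = 25.
Step 2: q^n = 4^8 = 65536.
Step 3: Hamming bound ⌊q^n / V_q(n,t)⌋ = ⌊65536/25⌋ = 2621.
Step 4: Compare |C| = 1131 to 2621: satisfied.
The claimed |C| lies below the Hamming bound.


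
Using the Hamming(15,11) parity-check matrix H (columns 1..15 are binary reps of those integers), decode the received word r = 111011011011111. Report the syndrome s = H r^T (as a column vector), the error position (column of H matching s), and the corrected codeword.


s = (1, 0, 0, 1)^T, error position = 9, corrected codeword c = 111011010011111

Compute s = H r^T mod 2 one row at a time:
  s_1 = 1 + 1 + 0 + 1 + 1 + 1 + 1 + 1 = 7 ≡ 1 (mod 2).
  s_2 = 0 + 1 + 1 + 0 + 1 + 1 + 1 + 1 = 6 ≡ 0 (mod 2).
  s_3 = 1 + 1 + 1 + 0 + 0 + 1 + 1 + 1 = 6 ≡ 0 (mod 2).
  s_4 = 1 + 1 + 1 + 0 + 1 + 1 + 1 + 1 = 7 ≡ 1 (mod 2).
s = (1, 0, 0, 1)^T — this equals column 9 of H (binary 1001), so error is at position 9.
Correct: flip bit 9 of r = 111011011011111 to get c = 111011010011111.


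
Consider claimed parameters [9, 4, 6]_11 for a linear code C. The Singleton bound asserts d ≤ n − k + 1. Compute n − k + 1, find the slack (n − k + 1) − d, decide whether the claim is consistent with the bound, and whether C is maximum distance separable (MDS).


Singleton RHS = n − k + 1 = 6, slack = 0, bound satisfied, MDS.

Singleton bound: d ≤ n − k + 1.
Here n = 9, k = 4, so n − k + 1 = 6.
Given d = 6, check d ≤ 6: YES.
Slack = (n − k + 1) − d = 0.
The code is MDS (slack = 0).
Description: the claimed parameters are [9, 4, 6]_11; such a code would be MDS (meets Singleton bound).


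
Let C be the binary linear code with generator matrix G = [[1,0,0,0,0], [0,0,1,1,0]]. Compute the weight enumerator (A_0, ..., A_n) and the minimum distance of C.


Weight distribution: A_0 = 1, A_1 = 1, A_2 = 1, A_3 = 1. Minimum distance d = 1.

Enumerate all 2^2 = 4 messages m ∈ F_2^2.
For each, compute codeword c = mG in F_2^5, then tally its weight.
  m = 00 → c = 00000, weight = 0.
  m = 10 → c = 10000, weight = 1.
  m = 01 → c = 00110, weight = 2.
  m = 11 → c = 10110, weight = 3.
Tally weights:
  weight 0: 1 codewords.
  weight 1: 1 codewords.
  weight 2: 1 codewords.
  weight 3: 1 codewords.
Minimum distance d = smallest w > 0 with A_w > 0 = 1.
Sanity: Σ A_w = 4 = 2^2 = 4 ✓.


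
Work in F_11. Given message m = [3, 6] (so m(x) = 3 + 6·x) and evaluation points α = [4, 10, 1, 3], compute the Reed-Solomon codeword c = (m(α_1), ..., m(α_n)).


c = [5, 8, 9, 10]

Message polynomial: m(x) = 3 + 6·x (mod 11).
For each evaluation point α_i, compute m(α_i) mod 11:
  α_1 = 4: Horner steps 6 → 5, so m(4) = 5.
  α_2 = 10: Horner steps 6 → 8, so m(10) = 8.
  α_3 = 1: Horner steps 6 → 9, so m(1) = 9.
  α_4 = 3: Horner steps 6 → 10, so m(3) = 10.
Codeword c = [5, 8, 9, 10] ∈ F_11^4.


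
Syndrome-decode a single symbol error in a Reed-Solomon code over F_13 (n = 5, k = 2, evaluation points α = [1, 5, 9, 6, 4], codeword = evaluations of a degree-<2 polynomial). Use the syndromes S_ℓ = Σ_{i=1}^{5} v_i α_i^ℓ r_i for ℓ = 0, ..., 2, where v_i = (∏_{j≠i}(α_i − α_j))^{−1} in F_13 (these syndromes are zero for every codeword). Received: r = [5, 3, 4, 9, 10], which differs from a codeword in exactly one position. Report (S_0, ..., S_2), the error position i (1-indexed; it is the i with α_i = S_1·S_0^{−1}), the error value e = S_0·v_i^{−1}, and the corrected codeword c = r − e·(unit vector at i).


S = (10, 12, 4), error at position 3, error magnitude e = 3, c = [5, 3, 1, 9, 10].

Step 1: column multipliers v_i = (∏_{j≠i}(α_i − α_j))^{−1} mod 13.
  i = 1 (α = 1): (1−5)(1−9)(1−6)(1−4) = (−4)·(−8)·(−5)·(−3) = 480 ≡ 12, so v_1 = 12^{−1} = 12 (mod 13).
  i = 2 (α = 5): (5−1)(5−9)(5−6)(5−4) = 4·(−4)·(−1)·1 = 16 ≡ 3, so v_2 = 3^{−1} = 9 (mod 13).
  i = 3 (α = 9): (9−1)(9−5)(9−6)(9−4) = 8·4·3·5 = 480 ≡ 12, so v_3 = 12^{−1} = 12 (mod 13).
  i = 4 (α = 6): (6−1)(6−5)(6−9)(6−4) = 5·1·(−3)·2 = −30 ≡ 9, so v_4 = 9^{−1} = 3 (mod 13).
  i = 5 (α = 4): (4−1)(4−5)(4−9)(4−6) = 3·(−1)·(−5)·(−2) = −30 ≡ 9, so v_5 = 9^{−1} = 3 (mod 13).
  v = [12, 9, 12, 3, 3].
Step 2: syndromes of r = [5, 3, 4, 9, 10] (all sums mod 13).
  S_0 = Σ v_i r_i = 12·5 + 9·3 + 12·4 + 3·9 + 3·10 = 192 ≡ 10.
  S_1 = Σ v_i α_i r_i = 12·1·5 + 9·5·3 + 12·9·4 + 3·6·9 + 3·4·10 = 909 ≡ 12.
  α_i^2 mod 13 = [1, 12, 3, 10, 3].
  S_2 = Σ v_i α_i^2 r_i = 12·1·5 + 9·12·3 + 12·3·4 + 3·10·9 + 3·3·10 = 888 ≡ 4.
  S = (10, 12, 4) ≠ 0, so r is not a codeword (an error is present).
Step 3: locate the error. For a single error e at position i, S_ℓ = v_i·e·α_i^ℓ, so α_err = S_1/S_0.
  S_0^{−1} = 10^{−1} = 4 (mod 13), so α_err = 12·4 = 48 ≡ 9 = α_3. Error position i = 3.
  Consistency check: S_2/S_1 = 4·12 = 48 ≡ 9 = α_err ✓ (single-error assumption holds).
Step 4: error magnitude e = S_0/v_3 = S_0·∏_{j≠3}(α_3 − α_j) = 10·12 = 120 ≡ 3 (mod 13).
Step 5: correct position 3: c_3 = r_3 − e = 4 − 3 ≡ 1 (mod 13). Hence c = [5, 3, 1, 9, 10].
  Check: interpolating c through the α_i gives m(x) = 12 + 6·x (degree < 2) with m(α_i) = c_i for every i, so c is indeed a codeword.


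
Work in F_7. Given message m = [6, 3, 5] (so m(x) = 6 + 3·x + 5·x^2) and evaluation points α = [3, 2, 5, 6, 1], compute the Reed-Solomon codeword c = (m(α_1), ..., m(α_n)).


c = [4, 4, 6, 1, 0]

Message polynomial: m(x) = 6 + 3·x + 5·x^2 (mod 7).
For each evaluation point α_i, compute m(α_i) mod 7:
  α_1 = 3: Horner steps 5 → 4 → 4, so m(3) = 4.
  α_2 = 2: Horner steps 5 → 6 → 4, so m(2) = 4.
  α_3 = 5: Horner steps 5 → 0 → 6, so m(5) = 6.
  α_4 = 6: Horner steps 5 → 5 → 1, so m(6) = 1.
  α_5 = 1: Horner steps 5 → 1 → 0, so m(1) = 0.
Codeword c = [4, 4, 6, 1, 0] ∈ F_7^5.


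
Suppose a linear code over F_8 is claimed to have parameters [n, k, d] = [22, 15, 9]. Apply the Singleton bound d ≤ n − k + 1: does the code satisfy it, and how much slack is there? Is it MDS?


Singleton RHS = n − k + 1 = 8, slack = -1, bound violated (no such code; not MDS).

Singleton bound: d ≤ n − k + 1.
Here n = 22, k = 15, so n − k + 1 = 8.
Given d = 9, check d ≤ 8: NO.
Slack = (n − k + 1) − d = -1.
The slack is negative: d = 9 exceeds n − k + 1 = 8 by 1, so the Singleton bound is violated and no linear [22, 15, 9]_8 code can exist. In particular it is not MDS (MDS requires d = n − k + 1 exactly).
Description: the claimed parameters are [22, 15, 9]_8; such a code would be impossible (violates the Singleton bound).


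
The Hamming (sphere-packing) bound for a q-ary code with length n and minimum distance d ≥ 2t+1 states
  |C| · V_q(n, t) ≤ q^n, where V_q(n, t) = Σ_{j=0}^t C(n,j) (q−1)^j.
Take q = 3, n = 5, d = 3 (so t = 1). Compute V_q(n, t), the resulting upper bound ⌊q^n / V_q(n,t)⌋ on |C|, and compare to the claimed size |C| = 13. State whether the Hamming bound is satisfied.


V_q(n, t) = 11, q^n = 243, Hamming bound = 22, |C| = 13 ≤ bound (satisfied).

Step 1: Compute V_q(n, t) = Σ_{j=0}^1 C(n, j) (q−1)^j.
  j = 0: C(5,0)·(2)^0 = 1·1 = 1.
  j = 1: C(5,1)·(2)^1 = 5·2 = 10.
  V_q(n, t) = 1 + 10 = 11.
Step 2: q^n = 3^5 = 243.
Step 3: Hamming bound ⌊q^n / V_q(n,t)⌋ = ⌊243/11⌋ = 22.
Step 4: Compare |C| = 13 to 22: satisfied.
The claimed |C| lies below the Hamming bound.


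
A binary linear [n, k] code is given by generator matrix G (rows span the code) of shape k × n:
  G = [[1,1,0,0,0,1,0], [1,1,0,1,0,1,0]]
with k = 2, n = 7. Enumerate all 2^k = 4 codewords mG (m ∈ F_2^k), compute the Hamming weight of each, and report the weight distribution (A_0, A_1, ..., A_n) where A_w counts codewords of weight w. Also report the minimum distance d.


Weight distribution: A_0 = 1, A_1 = 1, A_3 = 1, A_4 = 1. Minimum distance d = 1.

Enumerate all 2^2 = 4 messages m ∈ F_2^2.
For each, compute codeword c = mG in F_2^7, then tally its weight.
  m = 00 → c = 0000000, weight = 0.
  m = 10 → c = 1100010, weight = 3.
  m = 01 → c = 1101010, weight = 4.
  m = 11 → c = 0001000, weight = 1.
Tally weights:
  weight 0: 1 codewords.
  weight 1: 1 codewords.
  weight 3: 1 codewords.
  weight 4: 1 codewords.
Minimum distance d = smallest w > 0 with A_w > 0 = 1.
Sanity: Σ A_w = 4 = 2^2 = 4 ✓.


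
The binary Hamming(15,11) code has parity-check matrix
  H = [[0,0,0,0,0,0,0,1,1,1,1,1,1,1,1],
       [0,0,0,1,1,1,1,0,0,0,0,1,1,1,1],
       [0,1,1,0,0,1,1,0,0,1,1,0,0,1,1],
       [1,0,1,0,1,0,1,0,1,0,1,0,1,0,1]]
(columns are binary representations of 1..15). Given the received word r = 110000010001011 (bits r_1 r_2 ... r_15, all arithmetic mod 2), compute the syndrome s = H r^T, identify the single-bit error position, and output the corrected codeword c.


s = (0, 1, 1, 0)^T, error position = 6, corrected codeword c = 110001010001011

Compute s = H r^T mod 2 one row at a time:
  s_1 = 1 + 0 + 0 + 0 + 1 + 0 + 1 + 1 = 4 ≡ 0 (mod 2).
  s_2 = 0 + 0 + 0 + 0 + 1 + 0 + 1 + 1 = 3 ≡ 1 (mod 2).
  s_3 = 1 + 0 + 0 + 0 + 0 + 0 + 1 + 1 = 3 ≡ 1 (mod 2).
  s_4 = 1 + 0 + 0 + 0 + 0 + 0 + 0 + 1 = 2 ≡ 0 (mod 2).
s = (0, 1, 1, 0)^T — this equals column 6 of H (binary 0110), so error is at position 6.
Correct: flip bit 6 of r = 110000010001011 to get c = 110001010001011.


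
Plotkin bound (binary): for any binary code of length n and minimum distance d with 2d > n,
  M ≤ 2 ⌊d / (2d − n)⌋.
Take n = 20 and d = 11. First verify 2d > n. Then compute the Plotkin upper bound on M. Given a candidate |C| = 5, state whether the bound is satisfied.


Plotkin bound M ≤ 10; given |C| = 5 ≤ bound (satisfied).

Check applicability: 2d = 22, n = 20.
2d − n = 2 > 0, so Plotkin applies.
Compute d/(2d−n) = 11/2 ≈ 5.5000.
⌊d/(2d−n)⌋ = 5.
Plotkin bound: M ≤ 2·5 = 10.
Given |C| = 5, check: satisfied.
This |C| is below the Plotkin bound.


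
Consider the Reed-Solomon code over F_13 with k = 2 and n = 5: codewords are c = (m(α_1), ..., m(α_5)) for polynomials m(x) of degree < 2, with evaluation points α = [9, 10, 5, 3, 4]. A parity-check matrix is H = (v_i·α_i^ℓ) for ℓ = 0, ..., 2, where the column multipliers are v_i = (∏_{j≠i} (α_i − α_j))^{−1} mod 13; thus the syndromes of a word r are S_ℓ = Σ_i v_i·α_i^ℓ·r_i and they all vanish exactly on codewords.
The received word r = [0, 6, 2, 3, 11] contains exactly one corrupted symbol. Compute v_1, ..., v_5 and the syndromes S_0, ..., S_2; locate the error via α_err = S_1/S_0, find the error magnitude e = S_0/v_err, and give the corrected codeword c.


S = (6, 11, 5), error at position 5, error magnitude e = 2, c = [0, 6, 2, 3, 9].

Step 1: column multipliers v_i = (∏_{j≠i}(α_i − α_j))^{−1} mod 13.
  i = 1 (α = 9): (9−10)(9−5)(9−3)(9−4) = (−1)·4·6·5 = −120 ≡ 10, so v_1 = 10^{−1} = 4 (mod 13).
  i = 2 (α = 10): (10−9)(10−5)(10−3)(10−4) = 1·5·7·6 = 210 ≡ 2, so v_2 = 2^{−1} = 7 (mod 13).
  i = 3 (α = 5): (5−9)(5−10)(5−3)(5−4) = (−4)·(−5)·2·1 = 40 ≡ 1, so v_3 = 1^{−1} = 1 (mod 13).
  i = 4 (α = 3): (3−9)(3−10)(3−5)(3−4) = (−6)·(−7)·(−2)·(−1) = 84 ≡ 6, so v_4 = 6^{−1} = 11 (mod 13).
  i = 5 (α = 4): (4−9)(4−10)(4−5)(4−3) = (−5)·(−6)·(−1)·1 = −30 ≡ 9, so v_5 = 9^{−1} = 3 (mod 13).
  v = [4, 7, 1, 11, 3].
Step 2: syndromes of r = [0, 6, 2, 3, 11] (all sums mod 13).
  S_0 = Σ v_i r_i = 4·0 + 7·6 + 1·2 + 11·3 + 3·11 = 110 ≡ 6.
  S_1 = Σ v_i α_i r_i = 4·9·0 + 7·10·6 + 1·5·2 + 11·3·3 + 3·4·11 = 661 ≡ 11.
  α_i^2 mod 13 = [3, 9, 12, 9, 3].
  S_2 = Σ v_i α_i^2 r_i = 4·3·0 + 7·9·6 + 1·12·2 + 11·9·3 + 3·3·11 = 798 ≡ 5.
  S = (6, 11, 5) ≠ 0, so r is not a codeword (an error is present).
Step 3: locate the error. For a single error e at position i, S_ℓ = v_i·e·α_i^ℓ, so α_err = S_1/S_0.
  S_0^{−1} = 6^{−1} = 11 (mod 13), so α_err = 11·11 = 121 ≡ 4 = α_5. Error position i = 5.
  Consistency check: S_2/S_1 = 5·6 = 30 ≡ 4 = α_err ✓ (single-error assumption holds).
Step 4: error magnitude e = S_0/v_5 = S_0·∏_{j≠5}(α_5 − α_j) = 6·9 = 54 ≡ 2 (mod 13).
Step 5: correct position 5: c_5 = r_5 − e = 11 − 2 ≡ 9 (mod 13). Hence c = [0, 6, 2, 3, 9].
  Check: interpolating c through the α_i gives m(x) = 11 + 6·x (degree < 2) with m(α_i) = c_i for every i, so c is indeed a codeword.


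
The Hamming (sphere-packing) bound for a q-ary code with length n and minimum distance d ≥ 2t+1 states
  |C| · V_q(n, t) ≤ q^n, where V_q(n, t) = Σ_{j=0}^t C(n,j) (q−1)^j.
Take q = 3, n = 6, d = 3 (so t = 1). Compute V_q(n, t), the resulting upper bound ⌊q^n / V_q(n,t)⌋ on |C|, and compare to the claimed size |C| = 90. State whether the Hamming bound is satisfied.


V_q(n, t) = 13, q^n = 729, Hamming bound = 56, |C| = 90 > bound (violated).

Step 1: Compute V_q(n, t) = Σ_{j=0}^1 C(n, j) (q−1)^j.
  j = 0: C(6,0)·(2)^0 = 1·1 = 1.
  j = 1: C(6,1)·(2)^1 = 6·2 = 12.
  V_q(n, t) = 1 + 12 = 13.
Step 2: q^n = 3^6 = 729.
Step 3: Hamming bound ⌊q^n / V_q(n,t)⌋ = ⌊729/13⌋ = 56.
Step 4: Compare |C| = 90 to 56: violated.
The claimed |C| lies above the Hamming bound, so no 3-ary code of length 6 with d ≥ 3 can have 90 codewords.


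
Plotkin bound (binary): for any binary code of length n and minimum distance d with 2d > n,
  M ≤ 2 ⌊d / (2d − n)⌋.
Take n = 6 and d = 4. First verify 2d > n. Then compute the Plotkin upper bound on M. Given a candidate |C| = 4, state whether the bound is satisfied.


Plotkin bound M ≤ 4; given |C| = 4 ≤ bound (satisfied).

Check applicability: 2d = 8, n = 6.
2d − n = 2 > 0, so Plotkin applies.
Compute d/(2d−n) = 4/2 ≈ 2.0000.
⌊d/(2d−n)⌋ = 2.
Plotkin bound: M ≤ 2·2 = 4.
Given |C| = 4, check: satisfied.
This |C| is at the Plotkin bound.


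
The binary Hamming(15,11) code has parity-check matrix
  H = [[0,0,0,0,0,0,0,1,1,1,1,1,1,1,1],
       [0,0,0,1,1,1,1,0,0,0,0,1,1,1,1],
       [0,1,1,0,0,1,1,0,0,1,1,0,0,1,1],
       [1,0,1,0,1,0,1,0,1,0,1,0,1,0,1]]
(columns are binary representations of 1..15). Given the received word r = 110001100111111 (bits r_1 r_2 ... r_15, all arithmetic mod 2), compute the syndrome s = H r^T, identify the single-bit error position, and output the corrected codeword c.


s = (0, 0, 1, 1)^T, error position = 3, corrected codeword c = 111001100111111

Compute s = H r^T mod 2 one row at a time:
  s_1 = 0 + 0 + 1 + 1 + 1 + 1 + 1 + 1 = 6 ≡ 0 (mod 2).
  s_2 = 0 + 0 + 1 + 1 + 1 + 1 + 1 + 1 = 6 ≡ 0 (mod 2).
  s_3 = 1 + 0 + 1 + 1 + 1 + 1 + 1 + 1 = 7 ≡ 1 (mod 2).
  s_4 = 1 + 0 + 0 + 1 + 0 + 1 + 1 + 1 = 5 ≡ 1 (mod 2).
s = (0, 0, 1, 1)^T — this equals column 3 of H (binary 0011), so error is at position 3.
Correct: flip bit 3 of r = 110001100111111 to get c = 111001100111111.


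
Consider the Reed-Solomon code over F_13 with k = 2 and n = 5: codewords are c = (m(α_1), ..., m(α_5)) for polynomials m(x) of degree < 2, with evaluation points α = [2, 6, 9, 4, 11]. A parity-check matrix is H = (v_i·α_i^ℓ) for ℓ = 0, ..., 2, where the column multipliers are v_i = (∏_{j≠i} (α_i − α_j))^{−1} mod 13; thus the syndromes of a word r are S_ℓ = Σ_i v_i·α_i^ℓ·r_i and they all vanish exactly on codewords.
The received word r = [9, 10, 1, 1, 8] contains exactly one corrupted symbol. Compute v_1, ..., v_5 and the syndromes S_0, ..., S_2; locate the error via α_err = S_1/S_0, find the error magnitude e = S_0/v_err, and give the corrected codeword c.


S = (8, 6, 11), error at position 4, error magnitude e = 11, c = [9, 10, 1, 3, 8].

Step 1: column multipliers v_i = (∏_{j≠i}(α_i − α_j))^{−1} mod 13.
  i = 1 (α = 2): (2−6)(2−9)(2−4)(2−11) = (−4)·(−7)·(−2)·(−9) = 504 ≡ 10, so v_1 = 10^{−1} = 4 (mod 13).
  i = 2 (α = 6): (6−2)(6−9)(6−4)(6−11) = 4·(−3)·2·(−5) = 120 ≡ 3, so v_2 = 3^{−1} = 9 (mod 13).
  i = 3 (α = 9): (9−2)(9−6)(9−4)(9−11) = 7·3·5·(−2) = −210 ≡ 11, so v_3 = 11^{−1} = 6 (mod 13).
  i = 4 (α = 4): (4−2)(4−6)(4−9)(4−11) = 2·(−2)·(−5)·(−7) = −140 ≡ 3, so v_4 = 3^{−1} = 9 (mod 13).
  i = 5 (α = 11): (11−2)(11−6)(11−9)(11−4) = 9·5·2·7 = 630 ≡ 6, so v_5 = 6^{−1} = 11 (mod 13).
  v = [4, 9, 6, 9, 11].
Step 2: syndromes of r = [9, 10, 1, 1, 8] (all sums mod 13).
  S_0 = Σ v_i r_i = 4·9 + 9·10 + 6·1 + 9·1 + 11·8 = 229 ≡ 8.
  S_1 = Σ v_i α_i r_i = 4·2·9 + 9·6·10 + 6·9·1 + 9·4·1 + 11·11·8 = 1670 ≡ 6.
  α_i^2 mod 13 = [4, 10, 3, 3, 4].
  S_2 = Σ v_i α_i^2 r_i = 4·4·9 + 9·10·10 + 6·3·1 + 9·3·1 + 11·4·8 = 1441 ≡ 11.
  S = (8, 6, 11) ≠ 0, so r is not a codeword (an error is present).
Step 3: locate the error. For a single error e at position i, S_ℓ = v_i·e·α_i^ℓ, so α_err = S_1/S_0.
  S_0^{−1} = 8^{−1} = 5 (mod 13), so α_err = 6·5 = 30 ≡ 4 = α_4. Error position i = 4.
  Consistency check: S_2/S_1 = 11·11 = 121 ≡ 4 = α_err ✓ (single-error assumption holds).
Step 4: error magnitude e = S_0/v_4 = S_0·∏_{j≠4}(α_4 − α_j) = 8·3 = 24 ≡ 11 (mod 13).
Step 5: correct position 4: c_4 = r_4 − e = 1 − 11 ≡ 3 (mod 13). Hence c = [9, 10, 1, 3, 8].
  Check: interpolating c through the α_i gives m(x) = 2 + 10·x (degree < 2) with m(α_i) = c_i for every i, so c is indeed a codeword.


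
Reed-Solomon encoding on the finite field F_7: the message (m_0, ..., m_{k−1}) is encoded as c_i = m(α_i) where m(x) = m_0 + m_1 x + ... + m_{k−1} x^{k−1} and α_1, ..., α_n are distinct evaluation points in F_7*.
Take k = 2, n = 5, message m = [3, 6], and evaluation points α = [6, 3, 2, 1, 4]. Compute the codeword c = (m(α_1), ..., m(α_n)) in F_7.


c = [4, 0, 1, 2, 6]

Message polynomial: m(x) = 3 + 6·x (mod 7).
For each evaluation point α_i, compute m(α_i) mod 7:
  α_1 = 6: Horner steps 6 → 4, so m(6) = 4.
  α_2 = 3: Horner steps 6 → 0, so m(3) = 0.
  α_3 = 2: Horner steps 6 → 1, so m(2) = 1.
  α_4 = 1: Horner steps 6 → 2, so m(1) = 2.
  α_5 = 4: Horner steps 6 → 6, so m(4) = 6.
Codeword c = [4, 0, 1, 2, 6] ∈ F_7^5.


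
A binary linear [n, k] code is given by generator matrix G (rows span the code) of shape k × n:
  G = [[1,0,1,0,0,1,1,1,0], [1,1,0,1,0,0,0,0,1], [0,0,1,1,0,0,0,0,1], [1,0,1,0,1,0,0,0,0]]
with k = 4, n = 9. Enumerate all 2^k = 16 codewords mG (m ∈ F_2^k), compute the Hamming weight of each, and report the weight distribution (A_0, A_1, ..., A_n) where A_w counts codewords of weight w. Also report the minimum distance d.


Weight distribution: A_0 = 1, A_2 = 1, A_3 = 3, A_4 = 4, A_5 = 2, A_6 = 1, A_7 = 3, A_8 = 1. Minimum distance d = 2.

Enumerate all 2^4 = 16 messages m ∈ F_2^4.
For each, compute codeword c = mG in F_2^9, then tally its weight.
  m = 0000 → c = 000000000, weight = 0.
  m = 1000 → c = 101001110, weight = 5.
  m = 0100 → c = 110100001, weight = 4.
  m = 1100 → c = 011101111, weight = 7.
  m = 0010 → c = 001100001, weight = 3.
  m = 1010 → c = 100101111, weight = 6.
  m = 0110 → c = 111000000, weight = 3.
  m = 1110 → c = 010001110, weight = 4.
  m = 0001 → c = 101010000, weight = 3.
  m = 1001 → c = 000011110, weight = 4.
  m = 0101 → c = 011110001, weight = 5.
  m = 1101 → c = 110111111, weight = 8.
  m = 0011 → c = 100110001, weight = 4.
  m = 1011 → c = 001111111, weight = 7.
  m = 0111 → c = 010010000, weight = 2.
  m = 1111 → c = 111011110, weight = 7.
Tally weights:
  weight 0: 1 codewords.
  weight 2: 1 codewords.
  weight 3: 3 codewords.
  weight 4: 4 codewords.
  weight 5: 2 codewords.
  weight 6: 1 codewords.
  weight 7: 3 codewords.
  weight 8: 1 codewords.
Minimum distance d = smallest w > 0 with A_w > 0 = 2.
Sanity: Σ A_w = 16 = 2^4 = 16 ✓.


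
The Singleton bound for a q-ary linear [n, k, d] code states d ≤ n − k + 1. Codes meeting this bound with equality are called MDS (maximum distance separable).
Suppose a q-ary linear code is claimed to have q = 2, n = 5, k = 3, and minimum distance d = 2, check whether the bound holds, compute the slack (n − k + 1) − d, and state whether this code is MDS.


Singleton RHS = n − k + 1 = 3, slack = 1, bound satisfied, not MDS.

Singleton bound: d ≤ n − k + 1.
Here n = 5, k = 3, so n − k + 1 = 3.
Given d = 2, check d ≤ 3: YES.
Slack = (n − k + 1) − d = 1.
The code is NOT MDS (slack = 1 > 0).
Description: the claimed parameters are [5, 3, 2]_2; such a code would be non-MDS.


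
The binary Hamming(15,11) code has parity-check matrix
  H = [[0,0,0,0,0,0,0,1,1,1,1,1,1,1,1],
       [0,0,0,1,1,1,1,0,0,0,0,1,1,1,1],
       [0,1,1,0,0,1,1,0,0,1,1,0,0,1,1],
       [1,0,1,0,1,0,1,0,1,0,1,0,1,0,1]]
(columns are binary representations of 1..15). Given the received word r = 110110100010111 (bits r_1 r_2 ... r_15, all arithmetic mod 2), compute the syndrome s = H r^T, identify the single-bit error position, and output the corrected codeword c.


s = (0, 0, 1, 0)^T, error position = 2, corrected codeword c = 100110100010111

Compute s = H r^T mod 2 one row at a time:
  s_1 = 0 + 0 + 0 + 1 + 0 + 1 + 1 + 1 = 4 ≡ 0 (mod 2).
  s_2 = 1 + 1 + 0 + 1 + 0 + 1 + 1 + 1 = 6 ≡ 0 (mod 2).
  s_3 = 1 + 0 + 0 + 1 + 0 + 1 + 1 + 1 = 5 ≡ 1 (mod 2).
  s_4 = 1 + 0 + 1 + 1 + 0 + 1 + 1 + 1 = 6 ≡ 0 (mod 2).
s = (0, 0, 1, 0)^T — this equals column 2 of H (binary 0010), so error is at position 2.
Correct: flip bit 2 of r = 110110100010111 to get c = 100110100010111.


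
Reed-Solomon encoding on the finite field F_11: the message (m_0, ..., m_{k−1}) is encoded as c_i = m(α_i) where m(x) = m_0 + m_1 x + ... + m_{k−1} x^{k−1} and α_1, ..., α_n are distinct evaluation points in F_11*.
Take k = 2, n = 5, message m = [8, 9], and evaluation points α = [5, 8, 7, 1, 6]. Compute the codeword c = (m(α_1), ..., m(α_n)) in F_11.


c = [9, 3, 5, 6, 7]

Message polynomial: m(x) = 8 + 9·x (mod 11).
For each evaluation point α_i, compute m(α_i) mod 11:
  α_1 = 5: Horner steps 9 → 9, so m(5) = 9.
  α_2 = 8: Horner steps 9 → 3, so m(8) = 3.
  α_3 = 7: Horner steps 9 → 5, so m(7) = 5.
  α_4 = 1: Horner steps 9 → 6, so m(1) = 6.
  α_5 = 6: Horner steps 9 → 7, so m(6) = 7.
Codeword c = [9, 3, 5, 6, 7] ∈ F_11^5.


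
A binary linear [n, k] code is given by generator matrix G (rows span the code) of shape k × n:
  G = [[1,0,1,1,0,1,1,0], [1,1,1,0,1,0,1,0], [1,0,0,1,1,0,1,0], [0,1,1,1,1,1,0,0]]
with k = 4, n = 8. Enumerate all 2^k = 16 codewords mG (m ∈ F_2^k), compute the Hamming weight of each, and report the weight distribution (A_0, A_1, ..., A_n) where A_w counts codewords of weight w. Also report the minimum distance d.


Weight distribution: A_0 = 1, A_1 = 1, A_2 = 2, A_3 = 2, A_4 = 5, A_5 = 5. Minimum distance d = 1.

Enumerate all 2^4 = 16 messages m ∈ F_2^4.
For each, compute codeword c = mG in F_2^8, then tally its weight.
  m = 0000 → c = 00000000, weight = 0.
  m = 1000 → c = 10110110, weight = 5.
  m = 0100 → c = 11101010, weight = 5.
  m = 1100 → c = 01011100, weight = 4.
  m = 0010 → c = 10011010, weight = 4.
  m = 1010 → c = 00101100, weight = 3.
  m = 0110 → c = 01110000, weight = 3.
  m = 1110 → c = 11000110, weight = 4.
  m = 0001 → c = 01111100, weight = 5.
  m = 1001 → c = 11001010, weight = 4.
  m = 0101 → c = 10010110, weight = 4.
  m = 1101 → c = 00100000, weight = 1.
  m = 0011 → c = 11100110, weight = 5.
  m = 1011 → c = 01010000, weight = 2.
  m = 0111 → c = 00001100, weight = 2.
  m = 1111 → c = 10111010, weight = 5.
Tally weights:
  weight 0: 1 codewords.
  weight 1: 1 codewords.
  weight 2: 2 codewords.
  weight 3: 2 codewords.
  weight 4: 5 codewords.
  weight 5: 5 codewords.
Minimum distance d = smallest w > 0 with A_w > 0 = 1.
Sanity: Σ A_w = 16 = 2^4 = 16 ✓.


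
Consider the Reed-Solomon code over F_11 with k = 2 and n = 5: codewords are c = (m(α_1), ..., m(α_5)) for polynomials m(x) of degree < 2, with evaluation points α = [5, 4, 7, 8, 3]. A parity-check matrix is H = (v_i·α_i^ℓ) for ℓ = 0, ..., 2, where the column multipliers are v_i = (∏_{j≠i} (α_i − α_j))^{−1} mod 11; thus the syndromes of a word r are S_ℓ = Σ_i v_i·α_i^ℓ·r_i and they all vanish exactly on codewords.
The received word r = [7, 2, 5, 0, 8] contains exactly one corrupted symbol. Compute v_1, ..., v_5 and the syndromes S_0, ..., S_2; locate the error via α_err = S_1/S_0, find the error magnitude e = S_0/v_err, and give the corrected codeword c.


S = (6, 9, 8), error at position 3, error magnitude e = 10, c = [7, 2, 6, 0, 8].

Step 1: column multipliers v_i = (∏_{j≠i}(α_i − α_j))^{−1} mod 11.
  i = 1 (α = 5): (5−4)(5−7)(5−8)(5−3) = 1·(−2)·(−3)·2 = 12 ≡ 1, so v_1 = 1^{−1} = 1 (mod 11).
  i = 2 (α = 4): (4−5)(4−7)(4−8)(4−3) = (−1)·(−3)·(−4)·1 = −12 ≡ 10, so v_2 = 10^{−1} = 10 (mod 11).
  i = 3 (α = 7): (7−5)(7−4)(7−8)(7−3) = 2·3·(−1)·4 = −24 ≡ 9, so v_3 = 9^{−1} = 5 (mod 11).
  i = 4 (α = 8): (8−5)(8−4)(8−7)(8−3) = 3·4·1·5 = 60 ≡ 5, so v_4 = 5^{−1} = 9 (mod 11).
  i = 5 (α = 3): (3−5)(3−4)(3−7)(3−8) = (−2)·(−1)·(−4)·(−5) = 40 ≡ 7, so v_5 = 7^{−1} = 8 (mod 11).
  v = [1, 10, 5, 9, 8].
Step 2: syndromes of r = [7, 2, 5, 0, 8] (all sums mod 11).
  S_0 = Σ v_i r_i = 1·7 + 10·2 + 5·5 + 9·0 + 8·8 = 116 ≡ 6.
  S_1 = Σ v_i α_i r_i = 1·5·7 + 10·4·2 + 5·7·5 + 9·8·0 + 8·3·8 = 482 ≡ 9.
  α_i^2 mod 11 = [3, 5, 5, 9, 9].
  S_2 = Σ v_i α_i^2 r_i = 1·3·7 + 10·5·2 + 5·5·5 + 9·9·0 + 8·9·8 = 822 ≡ 8.
  S = (6, 9, 8) ≠ 0, so r is not a codeword (an error is present).
Step 3: locate the error. For a single error e at position i, S_ℓ = v_i·e·α_i^ℓ, so α_err = S_1/S_0.
  S_0^{−1} = 6^{−1} = 2 (mod 11), so α_err = 9·2 = 18 ≡ 7 = α_3. Error position i = 3.
  Consistency check: S_2/S_1 = 8·5 = 40 ≡ 7 = α_err ✓ (single-error assumption holds).
Step 4: error magnitude e = S_0/v_3 = S_0·∏_{j≠3}(α_3 − α_j) = 6·9 = 54 ≡ 10 (mod 11).
Step 5: correct position 3: c_3 = r_3 − e = 5 − 10 ≡ 6 (mod 11). Hence c = [7, 2, 6, 0, 8].
  Check: interpolating c through the α_i gives m(x) = 4 + 5·x (degree < 2) with m(α_i) = c_i for every i, so c is indeed a codeword.
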